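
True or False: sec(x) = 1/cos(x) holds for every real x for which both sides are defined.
Claim: sec(x) = 1/cos(x).
Reasoning: sec(x) is by definition the reciprocal of cos(x), wherever cos(x) ≠ 0.
So the two sides agree for every real x for which both sides are defined.

Conclusion: True.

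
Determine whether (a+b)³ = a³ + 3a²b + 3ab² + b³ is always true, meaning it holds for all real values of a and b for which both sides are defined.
Claim: (a+b)³ = a³ + 3a²b + 3ab² + b³.
Reasoning: (a+b)³ = (a+b)(a+b)² = (a+b)(a² + 2ab + b²) = a³ + 2a²b + ab² + a²b + 2ab² + b³ = a³ + 3a²b + 3ab² + b³.
So the two sides agree for all real values of a and b for which both sides are defined.

Conclusion: Yes, this is an identity.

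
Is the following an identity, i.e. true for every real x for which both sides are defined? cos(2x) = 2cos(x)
Claim: cos(2x) = 2cos(x).
Test a specific point where both sides are defined: x = -π/2.
LHS = cos(2x) ≈ -1.0000
RHS = 2cos(x) ≈ 0.0000
Since -1.0000 ≠ 0.0000, the equation fails at this point, so it cannot hold for every real x for which both sides are defined.
The correct double-angle formula is cos(2x) = cos²x - sin²x.

Conclusion: No, this is NOT an identity.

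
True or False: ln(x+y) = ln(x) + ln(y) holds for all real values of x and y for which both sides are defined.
False.

Claim: ln(x+y) = ln(x) + ln(y).
Test a specific point where both sides are defined: x = 1/2, y = 1.
LHS = ln(x+y) ≈ 0.4055
RHS = ln(x) + ln(y) ≈ -0.6931
Since 0.4055 ≠ -0.6931, the equation fails at this point, so it cannot hold for all real values of x and y for which both sides are defined.
ln(x) + ln(y) = ln(xy), not ln(x+y).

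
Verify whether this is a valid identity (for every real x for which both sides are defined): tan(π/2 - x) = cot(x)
Yes, this is an identity.

Claim: tan(π/2 - x) = cot(x).
Reasoning: tan(π/2 - x) = sin(π/2 - x)/cos(π/2 - x) = cos(x)/sin(x) = cot(x), using the cofunction identities sin(π/2 - x) = cos(x) and cos(π/2 - x) = sin(x).
So the two sides agree for every real x for which both sides are defined.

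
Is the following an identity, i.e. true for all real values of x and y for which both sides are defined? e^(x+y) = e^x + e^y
No, this is NOT an identity.

Claim: e^(x+y) = e^x + e^y.
Test a specific point where both sides are defined: x = 2, y = 4.
LHS = e^(x+y) ≈ 403.4288
RHS = e^x + e^y ≈ 61.9872
Since 403.4288 ≠ 61.9872, the equation fails at this point, so it cannot hold for all real values of x and y for which both sides are defined.
The correct rule is e^(x+y) = e^x · e^y (a product, not a sum).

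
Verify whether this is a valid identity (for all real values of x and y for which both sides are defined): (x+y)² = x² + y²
Claim: (x+y)² = x² + y².
Test a specific point where both sides are defined: x = -3, y = -1.
LHS = (x+y)² ≈ 16.0000
RHS = x² + y² ≈ 10.0000
Since 16.0000 ≠ 10.0000, the equation fails at this point, so it cannot hold for all real values of x and y for which both sides are defined.
The correct expansion is (x+y)² = x² + 2xy + y²; the cross term 2xy is missing.

Conclusion: No, this is NOT an identity.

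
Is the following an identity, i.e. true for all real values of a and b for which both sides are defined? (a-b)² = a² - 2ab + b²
Claim: (a-b)² = a² - 2ab + b².
Reasoning: Expand: (a-b)² = (a-b)(a-b) = a·a - a·b - b·a + b·b = a² - 2ab + b².
So the two sides agree for all real values of a and b for which both sides are defined.

Conclusion: Yes, this is an identity.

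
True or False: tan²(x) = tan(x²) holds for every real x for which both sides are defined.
False.

Claim: tan²(x) = tan(x²).
Test a specific point where both sides are defined: x = -π/3.
LHS = tan²(x) ≈ 3.0000
RHS = tan(x²) ≈ 1.9485
Since 3.0000 ≠ 1.9485, the equation fails at this point, so it cannot hold for every real x for which both sides are defined.
tan²(x) means (tan x)², squaring the output; tan(x²) squares the input. These are different functions.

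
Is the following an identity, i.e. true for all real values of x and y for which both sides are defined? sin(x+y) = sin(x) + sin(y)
No, this is NOT an identity.

Claim: sin(x+y) = sin(x) + sin(y).
Test a specific point where both sides are defined: x = 3π/4, y = π/6.
LHS = sin(x+y) ≈ 0.2588
RHS = sin(x) + sin(y) ≈ 1.2071
Since 0.2588 ≠ 1.2071, the equation fails at this point, so it cannot hold for all real values of x and y for which both sides are defined.
The correct expansion is sin(x+y) = sin(x)cos(y) + cos(x)sin(y); sine is not additive.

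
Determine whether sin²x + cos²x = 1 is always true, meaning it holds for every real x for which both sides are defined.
Claim: sin²x + cos²x = 1.
Reasoning: The point (cos x, sin x) lies on the unit circle X² + Y² = 1, so cos²x + sin²x = 1 for every real x.
So the two sides agree for every real x for which both sides are defined.

Conclusion: Yes, this is an identity.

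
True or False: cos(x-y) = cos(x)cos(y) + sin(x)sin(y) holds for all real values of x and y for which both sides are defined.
True.

Claim: cos(x-y) = cos(x)cos(y) + sin(x)sin(y).
Reasoning: Replace y by -y in cos(x+y) = cos(x)cos(y) - sin(x)sin(y) and use cos(-y) = cos(y), sin(-y) = -sin(y): cos(x-y) = cos(x)cos(y) + sin(x)sin(y).
So the two sides agree for all real values of x and y for which both sides are defined.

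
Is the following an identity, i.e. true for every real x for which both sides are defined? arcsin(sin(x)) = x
No, this is NOT an identity.

Claim: arcsin(sin(x)) = x.
Test a specific point where both sides are defined: x = 3π/4.
LHS = arcsin(sin(x)) ≈ 0.7854
RHS = x ≈ 2.3562
Since 0.7854 ≠ 2.3562, the equation fails at this point, so it cannot hold for every real x for which both sides are defined.
arcsin only returns values in [-π/2, π/2], so arcsin(sin(x)) = x holds only for x in that interval, not for all real x.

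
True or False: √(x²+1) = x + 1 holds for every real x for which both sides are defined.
Claim: √(x²+1) = x + 1.
Test a specific point where both sides are defined: x = 1/2.
LHS = √(x²+1) ≈ 1.1180
RHS = x + 1 ≈ 1.5000
Since 1.1180 ≠ 1.5000, the equation fails at this point, so it cannot hold for every real x for which both sides are defined.
(x+1)² = x² + 2x + 1 ≠ x² + 1 unless x = 0.

Conclusion: False.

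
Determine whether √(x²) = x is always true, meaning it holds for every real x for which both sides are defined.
No, this is NOT an identity.

Claim: √(x²) = x.
Test a specific point where both sides are defined: x = -1.
LHS = √(x²) ≈ 1.0000
RHS = x ≈ -1.0000
Since 1.0000 ≠ -1.0000, the equation fails at this point, so it cannot hold for every real x for which both sides are defined.
√(x²) = |x|, which differs from x whenever x < 0 (both sides are defined for every real x).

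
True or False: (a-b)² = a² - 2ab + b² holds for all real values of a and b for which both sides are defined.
True.

Claim: (a-b)² = a² - 2ab + b².
Reasoning: Expand: (a-b)² = (a-b)(a-b) = a·a - a·b - b·a + b·b = a² - 2ab + b².
So the two sides agree for all real values of a and b for which both sides are defined.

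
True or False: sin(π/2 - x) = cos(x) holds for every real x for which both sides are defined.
True.

Claim: sin(π/2 - x) = cos(x).
Reasoning: Use sin(u - v) = sin(u)cos(v) - cos(u)sin(v) with u = π/2, v = x: sin(π/2)cos(x) - cos(π/2)sin(x) = 1·cos(x) - 0·sin(x) = cos(x).
So the two sides agree for every real x for which both sides are defined.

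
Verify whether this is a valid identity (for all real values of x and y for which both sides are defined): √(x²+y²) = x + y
No, this is NOT an identity.

Claim: √(x²+y²) = x + y.
Test a specific point where both sides are defined: x = -2, y = 1/2.
LHS = √(x²+y²) ≈ 2.0616
RHS = x + y ≈ -1.5000
Since 2.0616 ≠ -1.5000, the equation fails at this point, so it cannot hold for all real values of x and y for which both sides are defined.
(x+y)² = x² + 2xy + y², not x² + y², so the square root does not split this way.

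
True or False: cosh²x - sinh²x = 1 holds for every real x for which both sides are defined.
Claim: cosh²x - sinh²x = 1.
Reasoning: With cosh(x) = (e^x + e^-x)/2 and sinh(x) = (e^x - e^-x)/2: cosh²x = (e^(2x) + 2 + e^(-2x))/4 and sinh²x = (e^(2x) - 2 + e^(-2x))/4. Subtracting leaves 4/4 = 1.
So the two sides agree for every real x for which both sides are defined.

Conclusion: True.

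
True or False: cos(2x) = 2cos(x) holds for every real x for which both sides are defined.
Claim: cos(2x) = 2cos(x).
Test a specific point where both sides are defined: x = π.
LHS = cos(2x) ≈ 1.0000
RHS = 2cos(x) ≈ -2.0000
Since 1.0000 ≠ -2.0000, the equation fails at this point, so it cannot hold for every real x for which both sides are defined.
The correct double-angle formula is cos(2x) = cos²x - sin²x.

Conclusion: False.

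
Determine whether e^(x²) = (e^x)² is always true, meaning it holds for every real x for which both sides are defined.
No, this is NOT an identity.

Claim: e^(x²) = (e^x)².
Test a specific point where both sides are defined: x = -1.
LHS = e^(x²) ≈ 2.7183
RHS = (e^x)² ≈ 0.1353
Since 2.7183 ≠ 0.1353, the equation fails at this point, so it cannot hold for every real x for which both sides are defined.
(e^x)² = e^(2x), and 2x ≠ x² in general.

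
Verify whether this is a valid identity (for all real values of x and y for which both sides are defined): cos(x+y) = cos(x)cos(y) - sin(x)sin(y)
Yes, this is an identity.

Claim: cos(x+y) = cos(x)cos(y) - sin(x)sin(y).
Reasoning: By Euler's formula e^(i(x+y)) = e^(ix)·e^(iy) = (cos x + i·sin x)(cos y + i·sin y). The real part of the left side is cos(x+y); the real part of the product is cos(x)cos(y) - sin(x)sin(y) (since i·i = -1).
So the two sides agree for all real values of x and y for which both sides are defined.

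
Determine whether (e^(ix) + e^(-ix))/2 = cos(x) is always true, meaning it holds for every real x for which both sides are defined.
Claim: (e^(ix) + e^(-ix))/2 = cos(x).
Reasoning: By Euler's formula e^(ix) = cos(x) + i·sin(x) and e^(-ix) = cos(x) - i·sin(x). Adding cancels the sine terms: e^(ix) + e^(-ix) = 2cos(x); divide by 2.
So the two sides agree for every real x for which both sides are defined.

Conclusion: Yes, this is an identity.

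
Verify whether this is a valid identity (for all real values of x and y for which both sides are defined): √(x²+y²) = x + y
Claim: √(x²+y²) = x + y.
Test a specific point where both sides are defined: x = -2, y = -2.
LHS = √(x²+y²) ≈ 2.8284
RHS = x + y ≈ -4.0000
Since 2.8284 ≠ -4.0000, the equation fails at this point, so it cannot hold for all real values of x and y for which both sides are defined.
(x+y)² = x² + 2xy + y², not x² + y², so the square root does not split this way.

Conclusion: No, this is NOT an identity.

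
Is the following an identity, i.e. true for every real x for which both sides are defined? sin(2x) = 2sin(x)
Claim: sin(2x) = 2sin(x).
Test a specific point where both sides are defined: x = -π/6.
LHS = sin(2x) ≈ -0.8660
RHS = 2sin(x) ≈ -1.0000
Since -0.8660 ≠ -1.0000, the equation fails at this point, so it cannot hold for every real x for which both sides are defined.
The correct double-angle formula is sin(2x) = 2sin(x)cos(x).

Conclusion: No, this is NOT an identity.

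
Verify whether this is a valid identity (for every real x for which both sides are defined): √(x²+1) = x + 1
No, this is NOT an identity.

Claim: √(x²+1) = x + 1.
Test a specific point where both sides are defined: x = 3/2.
LHS = √(x²+1) ≈ 1.8028
RHS = x + 1 ≈ 2.5000
Since 1.8028 ≠ 2.5000, the equation fails at this point, so it cannot hold for every real x for which both sides are defined.
(x+1)² = x² + 2x + 1 ≠ x² + 1 unless x = 0.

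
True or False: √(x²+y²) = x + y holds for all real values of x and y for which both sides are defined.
False.

Claim: √(x²+y²) = x + y.
Test a specific point where both sides are defined: x = 4, y = 1.
LHS = √(x²+y²) ≈ 4.1231
RHS = x + y ≈ 5.0000
Since 4.1231 ≠ 5.0000, the equation fails at this point, so it cannot hold for all real values of x and y for which both sides are defined.
(x+y)² = x² + 2xy + y², not x² + y², so the square root does not split this way.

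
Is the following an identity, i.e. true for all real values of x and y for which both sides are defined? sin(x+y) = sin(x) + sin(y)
Claim: sin(x+y) = sin(x) + sin(y).
Test a specific point where both sides are defined: x = π/4, y = π/6.
LHS = sin(x+y) ≈ 0.9659
RHS = sin(x) + sin(y) ≈ 1.2071
Since 0.9659 ≠ 1.2071, the equation fails at this point, so it cannot hold for all real values of x and y for which both sides are defined.
The correct expansion is sin(x+y) = sin(x)cos(y) + cos(x)sin(y); sine is not additive.

Conclusion: No, this is NOT an identity.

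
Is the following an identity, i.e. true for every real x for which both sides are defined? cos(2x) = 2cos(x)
Claim: cos(2x) = 2cos(x).
Test a specific point where both sides are defined: x = π.
LHS = cos(2x) ≈ 1.0000
RHS = 2cos(x) ≈ -2.0000
Since 1.0000 ≠ -2.0000, the equation fails at this point, so it cannot hold for every real x for which both sides are defined.
The correct double-angle formula is cos(2x) = cos²x - sin²x.

Conclusion: No, this is NOT an identity.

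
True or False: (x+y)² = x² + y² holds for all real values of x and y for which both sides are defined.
Claim: (x+y)² = x² + y².
Test a specific point where both sides are defined: x = -1, y = -1.
LHS = (x+y)² ≈ 4.0000
RHS = x² + y² ≈ 2.0000
Since 4.0000 ≠ 2.0000, the equation fails at this point, so it cannot hold for all real values of x and y for which both sides are defined.
The correct expansion is (x+y)² = x² + 2xy + y²; the cross term 2xy is missing.

Conclusion: False.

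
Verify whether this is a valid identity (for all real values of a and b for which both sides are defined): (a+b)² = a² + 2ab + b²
Yes, this is an identity.

Claim: (a+b)² = a² + 2ab + b².
Reasoning: Expand: (a+b)² = (a+b)(a+b) = a·a + a·b + b·a + b·b = a² + 2ab + b².
So the two sides agree for all real values of a and b for which both sides are defined.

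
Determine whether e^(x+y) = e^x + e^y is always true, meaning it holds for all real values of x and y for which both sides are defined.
Claim: e^(x+y) = e^x + e^y.
Test a specific point where both sides are defined: x = 1, y = 2.
LHS = e^(x+y) ≈ 20.0855
RHS = e^x + e^y ≈ 10.1073
Since 20.0855 ≠ 10.1073, the equation fails at this point, so it cannot hold for all real values of x and y for which both sides are defined.
The correct rule is e^(x+y) = e^x · e^y (a product, not a sum).

Conclusion: No, this is NOT an identity.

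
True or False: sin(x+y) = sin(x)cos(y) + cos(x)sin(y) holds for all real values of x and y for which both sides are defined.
Claim: sin(x+y) = sin(x)cos(y) + cos(x)sin(y).
Reasoning: By Euler's formula e^(i(x+y)) = e^(ix)·e^(iy) = (cos x + i·sin x)(cos y + i·sin y). The imaginary part of the left side is sin(x+y); the imaginary part of the product is sin(x)cos(y) + cos(x)sin(y).
So the two sides agree for all real values of x and y for which both sides are defined.

Conclusion: True.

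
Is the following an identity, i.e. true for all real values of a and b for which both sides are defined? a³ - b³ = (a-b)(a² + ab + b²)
Claim: a³ - b³ = (a-b)(a² + ab + b²).
Reasoning: Expand the right side: (a-b)(a² + ab + b²) = a³ + a²b + ab² - a²b - ab² - b³ = a³ - b³ (the middle terms cancel in pairs).
So the two sides agree for all real values of a and b for which both sides are defined.

Conclusion: Yes, this is an identity.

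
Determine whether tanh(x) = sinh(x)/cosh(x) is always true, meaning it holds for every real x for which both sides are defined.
Claim: tanh(x) = sinh(x)/cosh(x).
Reasoning: tanh(x) is defined as sinh(x)/cosh(x) = (e^x - e^-x)/(e^x + e^-x); cosh(x) ≥ 1 is never zero, so this holds for every real x.
So the two sides agree for every real x for which both sides are defined.

Conclusion: Yes, this is an identity.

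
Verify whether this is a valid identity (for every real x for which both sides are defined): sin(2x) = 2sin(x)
Claim: sin(2x) = 2sin(x).
Test a specific point where both sides are defined: x = -π/2.
LHS = sin(2x) ≈ 0.0000
RHS = 2sin(x) ≈ -2.0000
Since 0.0000 ≠ -2.0000, the equation fails at this point, so it cannot hold for every real x for which both sides are defined.
The correct double-angle formula is sin(2x) = 2sin(x)cos(x).

Conclusion: No, this is NOT an identity.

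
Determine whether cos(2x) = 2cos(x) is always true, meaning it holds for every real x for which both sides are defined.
Claim: cos(2x) = 2cos(x).
Test a specific point where both sides are defined: x = -π/2.
LHS = cos(2x) ≈ -1.0000
RHS = 2cos(x) ≈ 0.0000
Since -1.0000 ≠ 0.0000, the equation fails at this point, so it cannot hold for every real x for which both sides are defined.
The correct double-angle formula is cos(2x) = cos²x - sin²x.

Conclusion: No, this is NOT an identity.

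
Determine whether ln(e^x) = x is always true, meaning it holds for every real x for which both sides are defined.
Yes, this is an identity.

Claim: ln(e^x) = x.
Reasoning: ln is the inverse of the exponential: ln(e^x) asks for the exponent p with e^p = e^x, and since e^p is one-to-one that exponent is p = x.
So the two sides agree for every real x for which both sides are defined.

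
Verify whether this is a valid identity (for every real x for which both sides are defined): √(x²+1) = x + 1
Claim: √(x²+1) = x + 1.
Test a specific point where both sides are defined: x = 3/2.
LHS = √(x²+1) ≈ 1.8028
RHS = x + 1 ≈ 2.5000
Since 1.8028 ≠ 2.5000, the equation fails at this point, so it cannot hold for every real x for which both sides are defined.
(x+1)² = x² + 2x + 1 ≠ x² + 1 unless x = 0.

Conclusion: No, this is NOT an identity.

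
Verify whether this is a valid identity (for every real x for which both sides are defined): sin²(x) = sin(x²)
Claim: sin²(x) = sin(x²).
Test a specific point where both sides are defined: x = π.
LHS = sin²(x) ≈ 0.0000
RHS = sin(x²) ≈ -0.4303
Since 0.0000 ≠ -0.4303, the equation fails at this point, so it cannot hold for every real x for which both sides are defined.
sin²(x) means (sin x)², squaring the output; sin(x²) squares the input. These are different functions.

Conclusion: No, this is NOT an identity.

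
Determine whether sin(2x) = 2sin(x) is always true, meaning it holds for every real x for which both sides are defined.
No, this is NOT an identity.

Claim: sin(2x) = 2sin(x).
Test a specific point where both sides are defined: x = -π/2.
LHS = sin(2x) ≈ 0.0000
RHS = 2sin(x) ≈ -2.0000
Since 0.0000 ≠ -2.0000, the equation fails at this point, so it cannot hold for every real x for which both sides are defined.
The correct double-angle formula is sin(2x) = 2sin(x)cos(x).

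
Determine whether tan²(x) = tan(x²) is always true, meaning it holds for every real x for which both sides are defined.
Claim: tan²(x) = tan(x²).
Test a specific point where both sides are defined: x = -π/6.
LHS = tan²(x) ≈ 0.3333
RHS = tan(x²) ≈ 0.2812
Since 0.3333 ≠ 0.2812, the equation fails at this point, so it cannot hold for every real x for which both sides are defined.
tan²(x) means (tan x)², squaring the output; tan(x²) squares the input. These are different functions.

Conclusion: No, this is NOT an identity.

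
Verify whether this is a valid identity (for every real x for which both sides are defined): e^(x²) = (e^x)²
Claim: e^(x²) = (e^x)².
Test a specific point where both sides are defined: x = 1/2.
LHS = e^(x²) ≈ 1.2840
RHS = (e^x)² ≈ 2.7183
Since 1.2840 ≠ 2.7183, the equation fails at this point, so it cannot hold for every real x for which both sides are defined.
(e^x)² = e^(2x), and 2x ≠ x² in general.

Conclusion: No, this is NOT an identity.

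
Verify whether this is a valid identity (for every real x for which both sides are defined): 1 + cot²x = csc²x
Claim: 1 + cot²x = csc²x.
Reasoning: Start from sin²x + cos²x = 1 and divide every term by sin²x (allowed wherever cot x and csc x are defined): 1 + cot²x = 1/sin²x = csc²x.
So the two sides agree for every real x for which both sides are defined.

Conclusion: Yes, this is an identity.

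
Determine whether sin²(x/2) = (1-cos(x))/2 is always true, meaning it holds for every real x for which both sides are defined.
Yes, this is an identity.

Claim: sin²(x/2) = (1-cos(x))/2.
Reasoning: Use cos(2θ) = 1 - 2sin²θ with θ = x/2: cos(x) = 1 - 2sin²(x/2). Solving for sin²(x/2) gives (1 - cos(x))/2.
So the two sides agree for every real x for which both sides are defined.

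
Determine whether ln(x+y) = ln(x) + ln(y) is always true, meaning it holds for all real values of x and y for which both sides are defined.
No, this is NOT an identity.

Claim: ln(x+y) = ln(x) + ln(y).
Test a specific point where both sides are defined: x = 2, y = 3/2.
LHS = ln(x+y) ≈ 1.2528
RHS = ln(x) + ln(y) ≈ 1.0986
Since 1.2528 ≠ 1.0986, the equation fails at this point, so it cannot hold for all real values of x and y for which both sides are defined.
ln(x) + ln(y) = ln(xy), not ln(x+y).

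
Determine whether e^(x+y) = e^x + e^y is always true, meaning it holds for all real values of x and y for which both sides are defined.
No, this is NOT an identity.

Claim: e^(x+y) = e^x + e^y.
Test a specific point where both sides are defined: x = 2, y = 4.
LHS = e^(x+y) ≈ 403.4288
RHS = e^x + e^y ≈ 61.9872
Since 403.4288 ≠ 61.9872, the equation fails at this point, so it cannot hold for all real values of x and y for which both sides are defined.
The correct rule is e^(x+y) = e^x · e^y (a product, not a sum).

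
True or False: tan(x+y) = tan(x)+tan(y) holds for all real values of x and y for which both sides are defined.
False.

Claim: tan(x+y) = tan(x)+tan(y).
Test a specific point where both sides are defined: x = 2π/3, y = π/6.
LHS = tan(x+y) ≈ -0.5774
RHS = tan(x)+tan(y) ≈ -1.1547
Since -0.5774 ≠ -1.1547, the equation fails at this point, so it cannot hold for all real values of x and y for which both sides are defined.
The correct formula is tan(x+y) = (tan(x) + tan(y))/(1 - tan(x)tan(y)).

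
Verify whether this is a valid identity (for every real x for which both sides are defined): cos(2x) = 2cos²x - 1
Yes, this is an identity.

Claim: cos(2x) = 2cos²x - 1.
Reasoning: cos(2x) = cos²x - sin²x. Replace sin²x by 1 - cos²x: cos²x - (1 - cos²x) = 2cos²x - 1.
So the two sides agree for every real x for which both sides are defined.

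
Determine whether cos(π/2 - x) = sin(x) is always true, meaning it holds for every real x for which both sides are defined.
Yes, this is an identity.

Claim: cos(π/2 - x) = sin(x).
Reasoning: Use cos(u - v) = cos(u)cos(v) + sin(u)sin(v) with u = π/2, v = x: cos(π/2)cos(x) + sin(π/2)sin(x) = 0·cos(x) + 1·sin(x) = sin(x).
So the two sides agree for every real x for which both sides are defined.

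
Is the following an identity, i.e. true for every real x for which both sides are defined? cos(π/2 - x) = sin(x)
Yes, this is an identity.

Claim: cos(π/2 - x) = sin(x).
Reasoning: Use cos(u - v) = cos(u)cos(v) + sin(u)sin(v) with u = π/2, v = x: cos(π/2)cos(x) + sin(π/2)sin(x) = 0·cos(x) + 1·sin(x) = sin(x).
So the two sides agree for every real x for which both sides are defined.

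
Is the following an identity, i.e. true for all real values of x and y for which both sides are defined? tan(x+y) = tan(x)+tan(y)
Claim: tan(x+y) = tan(x)+tan(y).
Test a specific point where both sides are defined: x = 3π/4, y = 2π/3.
LHS = tan(x+y) ≈ 3.7321
RHS = tan(x)+tan(y) ≈ -2.7321
Since 3.7321 ≠ -2.7321, the equation fails at this point, so it cannot hold for all real values of x and y for which both sides are defined.
The correct formula is tan(x+y) = (tan(x) + tan(y))/(1 - tan(x)tan(y)).

Conclusion: No, this is NOT an identity.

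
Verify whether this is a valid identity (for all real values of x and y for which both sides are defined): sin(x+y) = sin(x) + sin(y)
Claim: sin(x+y) = sin(x) + sin(y).
Test a specific point where both sides are defined: x = 2π/3, y = 2π/3.
LHS = sin(x+y) ≈ -0.8660
RHS = sin(x) + sin(y) ≈ 1.7321
Since -0.8660 ≠ 1.7321, the equation fails at this point, so it cannot hold for all real values of x and y for which both sides are defined.
The correct expansion is sin(x+y) = sin(x)cos(y) + cos(x)sin(y); sine is not additive.

Conclusion: No, this is NOT an identity.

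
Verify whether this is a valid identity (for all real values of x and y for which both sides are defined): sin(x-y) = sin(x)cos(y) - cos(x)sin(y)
Yes, this is an identity.

Claim: sin(x-y) = sin(x)cos(y) - cos(x)sin(y).
Reasoning: Replace y by -y in sin(x+y) = sin(x)cos(y) + cos(x)sin(y) and use cos(-y) = cos(y), sin(-y) = -sin(y): sin(x-y) = sin(x)cos(y) - cos(x)sin(y).
So the two sides agree for all real values of x and y for which both sides are defined.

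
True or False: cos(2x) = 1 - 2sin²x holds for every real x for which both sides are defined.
True.

Claim: cos(2x) = 1 - 2sin²x.
Reasoning: cos(2x) = cos²x - sin²x. Replace cos²x by 1 - sin²x: (1 - sin²x) - sin²x = 1 - 2sin²x.
So the two sides agree for every real x for which both sides are defined.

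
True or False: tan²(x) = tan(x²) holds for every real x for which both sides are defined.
False.

Claim: tan²(x) = tan(x²).
Test a specific point where both sides are defined: x = 3π/4.
LHS = tan²(x) ≈ 1.0000
RHS = tan(x²) ≈ -0.8977
Since 1.0000 ≠ -0.8977, the equation fails at this point, so it cannot hold for every real x for which both sides are defined.
tan²(x) means (tan x)², squaring the output; tan(x²) squares the input. These are different functions.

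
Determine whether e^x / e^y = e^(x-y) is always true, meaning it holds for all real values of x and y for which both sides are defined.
Claim: e^x / e^y = e^(x-y).
Reasoning: 1/e^y = e^(-y), so e^x / e^y = e^x · e^(-y) = e^(x + (-y)) = e^(x-y) by the product rule for exponents.
So the two sides agree for all real values of x and y for which both sides are defined.

Conclusion: Yes, this is an identity.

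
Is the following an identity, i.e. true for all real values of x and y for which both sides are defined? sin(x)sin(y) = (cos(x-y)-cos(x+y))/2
Claim: sin(x)sin(y) = (cos(x-y)-cos(x+y))/2.
Reasoning: cos(x-y) = cos(x)cos(y) + sin(x)sin(y) and cos(x+y) = cos(x)cos(y) - sin(x)sin(y). Subtracting, cos(x-y) - cos(x+y) = 2sin(x)sin(y); divide by 2.
So the two sides agree for all real values of x and y for which both sides are defined.

Conclusion: Yes, this is an identity.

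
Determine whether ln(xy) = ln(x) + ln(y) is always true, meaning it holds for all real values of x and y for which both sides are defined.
Claim: ln(xy) = ln(x) + ln(y).
Reasoning: Both sides are simultaneously defined only when x, y > 0. Write x = e^p, y = e^q (p = ln x, q = ln y). Then xy = e^p · e^q = e^(p+q), so ln(xy) = p + q = ln(x) + ln(y).
So the two sides agree for all real values of x and y for which both sides are defined.

Conclusion: Yes, this is an identity.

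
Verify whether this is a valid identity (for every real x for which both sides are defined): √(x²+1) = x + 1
No, this is NOT an identity.

Claim: √(x²+1) = x + 1.
Test a specific point where both sides are defined: x = 4.
LHS = √(x²+1) ≈ 4.1231
RHS = x + 1 ≈ 5.0000
Since 4.1231 ≠ 5.0000, the equation fails at this point, so it cannot hold for every real x for which both sides are defined.
(x+1)² = x² + 2x + 1 ≠ x² + 1 unless x = 0.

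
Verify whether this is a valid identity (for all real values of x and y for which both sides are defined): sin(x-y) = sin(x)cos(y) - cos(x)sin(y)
Claim: sin(x-y) = sin(x)cos(y) - cos(x)sin(y).
Reasoning: Replace y by -y in sin(x+y) = sin(x)cos(y) + cos(x)sin(y) and use cos(-y) = cos(y), sin(-y) = -sin(y): sin(x-y) = sin(x)cos(y) - cos(x)sin(y).
So the two sides agree for all real values of x and y for which both sides are defined.

Conclusion: Yes, this is an identity.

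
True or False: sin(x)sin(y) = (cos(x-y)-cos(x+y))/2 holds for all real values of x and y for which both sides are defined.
True.

Claim: sin(x)sin(y) = (cos(x-y)-cos(x+y))/2.
Reasoning: cos(x-y) = cos(x)cos(y) + sin(x)sin(y) and cos(x+y) = cos(x)cos(y) - sin(x)sin(y). Subtracting, cos(x-y) - cos(x+y) = 2sin(x)sin(y); divide by 2.
So the two sides agree for all real values of x and y for which both sides are defined.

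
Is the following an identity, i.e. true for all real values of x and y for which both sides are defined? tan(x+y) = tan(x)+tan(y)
No, this is NOT an identity.

Claim: tan(x+y) = tan(x)+tan(y).
Test a specific point where both sides are defined: x = -π/3, y = 2π/3.
LHS = tan(x+y) ≈ 1.7321
RHS = tan(x)+tan(y) ≈ -3.4641
Since 1.7321 ≠ -3.4641, the equation fails at this point, so it cannot hold for all real values of x and y for which both sides are defined.
The correct formula is tan(x+y) = (tan(x) + tan(y))/(1 - tan(x)tan(y)).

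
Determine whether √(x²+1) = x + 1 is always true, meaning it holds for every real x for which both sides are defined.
Claim: √(x²+1) = x + 1.
Test a specific point where both sides are defined: x = 3.
LHS = √(x²+1) ≈ 3.1623
RHS = x + 1 ≈ 4.0000
Since 3.1623 ≠ 4.0000, the equation fails at this point, so it cannot hold for every real x for which both sides are defined.
(x+1)² = x² + 2x + 1 ≠ x² + 1 unless x = 0.

Conclusion: No, this is NOT an identity.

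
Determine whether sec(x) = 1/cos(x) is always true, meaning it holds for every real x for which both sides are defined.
Claim: sec(x) = 1/cos(x).
Reasoning: sec(x) is by definition the reciprocal of cos(x), wherever cos(x) ≠ 0.
So the two sides agree for every real x for which both sides are defined.

Conclusion: Yes, this is an identity.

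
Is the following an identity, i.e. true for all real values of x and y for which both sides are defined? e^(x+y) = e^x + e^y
Claim: e^(x+y) = e^x + e^y.
Test a specific point where both sides are defined: x = -2, y = -3.
LHS = e^(x+y) ≈ 0.0067
RHS = e^x + e^y ≈ 0.1851
Since 0.0067 ≠ 0.1851, the equation fails at this point, so it cannot hold for all real values of x and y for which both sides are defined.
The correct rule is e^(x+y) = e^x · e^y (a product, not a sum).

Conclusion: No, this is NOT an identity.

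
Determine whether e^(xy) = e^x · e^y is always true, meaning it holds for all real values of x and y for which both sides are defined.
No, this is NOT an identity.

Claim: e^(xy) = e^x · e^y.
Test a specific point where both sides are defined: x = 3/2, y = 1.
LHS = e^(xy) ≈ 4.4817
RHS = e^x · e^y ≈ 12.1825
Since 4.4817 ≠ 12.1825, the equation fails at this point, so it cannot hold for all real values of x and y for which both sides are defined.
e^x · e^y = e^(x+y), not e^(xy).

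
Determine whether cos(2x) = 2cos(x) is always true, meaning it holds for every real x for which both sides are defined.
No, this is NOT an identity.

Claim: cos(2x) = 2cos(x).
Test a specific point where both sides are defined: x = -π/3.
LHS = cos(2x) ≈ -0.5000
RHS = 2cos(x) ≈ 1.0000
Since -0.5000 ≠ 1.0000, the equation fails at this point, so it cannot hold for every real x for which both sides are defined.
The correct double-angle formula is cos(2x) = cos²x - sin²x.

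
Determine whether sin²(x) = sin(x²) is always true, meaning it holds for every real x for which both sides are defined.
No, this is NOT an identity.

Claim: sin²(x) = sin(x²).
Test a specific point where both sides are defined: x = π/3.
LHS = sin²(x) ≈ 0.7500
RHS = sin(x²) ≈ 0.8897
Since 0.7500 ≠ 0.8897, the equation fails at this point, so it cannot hold for every real x for which both sides are defined.
sin²(x) means (sin x)², squaring the output; sin(x²) squares the input. These are different functions.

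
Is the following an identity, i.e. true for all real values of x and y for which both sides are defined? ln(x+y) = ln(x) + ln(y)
Claim: ln(x+y) = ln(x) + ln(y).
Test a specific point where both sides are defined: x = 4, y = 5.
LHS = ln(x+y) ≈ 2.1972
RHS = ln(x) + ln(y) ≈ 2.9957
Since 2.1972 ≠ 2.9957, the equation fails at this point, so it cannot hold for all real values of x and y for which both sides are defined.
ln(x) + ln(y) = ln(xy), not ln(x+y).

Conclusion: No, this is NOT an identity.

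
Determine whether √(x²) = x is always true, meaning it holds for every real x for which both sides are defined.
No, this is NOT an identity.

Claim: √(x²) = x.
Test a specific point where both sides are defined: x = -1.
LHS = √(x²) ≈ 1.0000
RHS = x ≈ -1.0000
Since 1.0000 ≠ -1.0000, the equation fails at this point, so it cannot hold for every real x for which both sides are defined.
√(x²) = |x|, which differs from x whenever x < 0 (both sides are defined for every real x).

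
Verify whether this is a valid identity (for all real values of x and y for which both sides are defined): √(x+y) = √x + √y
No, this is NOT an identity.

Claim: √(x+y) = √x + √y.
Test a specific point where both sides are defined: x = 2, y = 1.
LHS = √(x+y) ≈ 1.7321
RHS = √x + √y ≈ 2.4142
Since 1.7321 ≠ 2.4142, the equation fails at this point, so it cannot hold for all real values of x and y for which both sides are defined.
Squaring the right side gives x + 2√(xy) + y, not x + y.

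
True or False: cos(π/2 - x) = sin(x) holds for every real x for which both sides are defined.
Claim: cos(π/2 - x) = sin(x).
Reasoning: Use cos(u - v) = cos(u)cos(v) + sin(u)sin(v) with u = π/2, v = x: cos(π/2)cos(x) + sin(π/2)sin(x) = 0·cos(x) + 1·sin(x) = sin(x).
So the two sides agree for every real x for which both sides are defined.

Conclusion: True.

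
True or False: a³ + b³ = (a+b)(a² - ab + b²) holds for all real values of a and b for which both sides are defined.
Claim: a³ + b³ = (a+b)(a² - ab + b²).
Reasoning: Expand the right side: (a+b)(a² - ab + b²) = a³ - a²b + ab² + a²b - ab² + b³ = a³ + b³ (the middle terms cancel in pairs).
So the two sides agree for all real values of a and b for which both sides are defined.

Conclusion: True.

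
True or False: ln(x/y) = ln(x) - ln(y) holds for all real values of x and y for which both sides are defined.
Claim: ln(x/y) = ln(x) - ln(y).
Reasoning: Both sides are simultaneously defined only when x, y > 0. Write x = e^p, y = e^q. Then x/y = e^(p-q), so ln(x/y) = p - q = ln(x) - ln(y).
So the two sides agree for all real values of x and y for which both sides are defined.

Conclusion: True.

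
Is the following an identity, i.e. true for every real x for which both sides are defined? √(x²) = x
Claim: √(x²) = x.
Test a specific point where both sides are defined: x = -3.
LHS = √(x²) ≈ 3.0000
RHS = x ≈ -3.0000
Since 3.0000 ≠ -3.0000, the equation fails at this point, so it cannot hold for every real x for which both sides are defined.
√(x²) = |x|, which differs from x whenever x < 0 (both sides are defined for every real x).

Conclusion: No, this is NOT an identity.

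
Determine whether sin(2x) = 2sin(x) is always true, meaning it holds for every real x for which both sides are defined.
Claim: sin(2x) = 2sin(x).
Test a specific point where both sides are defined: x = -π/3.
LHS = sin(2x) ≈ -0.8660
RHS = 2sin(x) ≈ -1.7321
Since -0.8660 ≠ -1.7321, the equation fails at this point, so it cannot hold for every real x for which both sides are defined.
The correct double-angle formula is sin(2x) = 2sin(x)cos(x).

Conclusion: No, this is NOT an identity.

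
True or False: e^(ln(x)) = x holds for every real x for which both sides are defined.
Claim: e^(ln(x)) = x.
Reasoning: For x > 0, ln(x) is by definition the exponent p such that e^p = x. Raising e to that exponent therefore returns x: e^(ln x) = x.
So the two sides agree for every real x for which both sides are defined.

Conclusion: True.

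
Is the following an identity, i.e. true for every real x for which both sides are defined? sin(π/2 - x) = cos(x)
Yes, this is an identity.

Claim: sin(π/2 - x) = cos(x).
Reasoning: Use sin(u - v) = sin(u)cos(v) - cos(u)sin(v) with u = π/2, v = x: sin(π/2)cos(x) - cos(π/2)sin(x) = 1·cos(x) - 0·sin(x) = cos(x).
So the two sides agree for every real x for which both sides are defined.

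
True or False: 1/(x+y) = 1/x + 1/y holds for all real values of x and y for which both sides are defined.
Claim: 1/(x+y) = 1/x + 1/y.
Test a specific point where both sides are defined: x = -2, y = 3.
LHS = 1/(x+y) ≈ 1.0000
RHS = 1/x + 1/y ≈ -0.1667
Since 1.0000 ≠ -0.1667, the equation fails at this point, so it cannot hold for all real values of x and y for which both sides are defined.
1/x + 1/y = (x+y)/(xy), which is not 1/(x+y).

Conclusion: False.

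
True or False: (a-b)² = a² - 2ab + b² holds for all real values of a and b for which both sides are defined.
True.

Claim: (a-b)² = a² - 2ab + b².
Reasoning: Expand: (a-b)² = (a-b)(a-b) = a·a - a·b - b·a + b·b = a² - 2ab + b².
So the two sides agree for all real values of a and b for which both sides are defined.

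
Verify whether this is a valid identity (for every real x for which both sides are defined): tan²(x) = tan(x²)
No, this is NOT an identity.

Claim: tan²(x) = tan(x²).
Test a specific point where both sides are defined: x = -π/6.
LHS = tan²(x) ≈ 0.3333
RHS = tan(x²) ≈ 0.2812
Since 0.3333 ≠ 0.2812, the equation fails at this point, so it cannot hold for every real x for which both sides are defined.
tan²(x) means (tan x)², squaring the output; tan(x²) squares the input. These are different functions.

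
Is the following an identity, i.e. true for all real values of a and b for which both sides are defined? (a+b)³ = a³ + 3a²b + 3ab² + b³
Yes, this is an identity.

Claim: (a+b)³ = a³ + 3a²b + 3ab² + b³.
Reasoning: (a+b)³ = (a+b)(a+b)² = (a+b)(a² + 2ab + b²) = a³ + 2a²b + ab² + a²b + 2ab² + b³ = a³ + 3a²b + 3ab² + b³.
So the two sides agree for all real values of a and b for which both sides are defined.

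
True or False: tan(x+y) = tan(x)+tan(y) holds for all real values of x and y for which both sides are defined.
Claim: tan(x+y) = tan(x)+tan(y).
Test a specific point where both sides are defined: x = -π/6, y = -π/6.
LHS = tan(x+y) ≈ -1.7321
RHS = tan(x)+tan(y) ≈ -1.1547
Since -1.7321 ≠ -1.1547, the equation fails at this point, so it cannot hold for all real values of x and y for which both sides are defined.
The correct formula is tan(x+y) = (tan(x) + tan(y))/(1 - tan(x)tan(y)).

Conclusion: False.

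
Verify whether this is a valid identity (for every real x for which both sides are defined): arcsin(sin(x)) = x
No, this is NOT an identity.

Claim: arcsin(sin(x)) = x.
Test a specific point where both sides are defined: x = π.
LHS = arcsin(sin(x)) ≈ 0.0000
RHS = x ≈ 3.1416
Since 0.0000 ≠ 3.1416, the equation fails at this point, so it cannot hold for every real x for which both sides are defined.
arcsin only returns values in [-π/2, π/2], so arcsin(sin(x)) = x holds only for x in that interval, not for all real x.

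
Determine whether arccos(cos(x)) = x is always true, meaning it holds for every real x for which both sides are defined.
No, this is NOT an identity.

Claim: arccos(cos(x)) = x.
Test a specific point where both sides are defined: x = -π/2.
LHS = arccos(cos(x)) ≈ 1.5708
RHS = x ≈ -1.5708
Since 1.5708 ≠ -1.5708, the equation fails at this point, so it cannot hold for every real x for which both sides are defined.
arccos only returns values in [0, π], so arccos(cos(x)) = x holds only for x in that interval, not for all real x.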